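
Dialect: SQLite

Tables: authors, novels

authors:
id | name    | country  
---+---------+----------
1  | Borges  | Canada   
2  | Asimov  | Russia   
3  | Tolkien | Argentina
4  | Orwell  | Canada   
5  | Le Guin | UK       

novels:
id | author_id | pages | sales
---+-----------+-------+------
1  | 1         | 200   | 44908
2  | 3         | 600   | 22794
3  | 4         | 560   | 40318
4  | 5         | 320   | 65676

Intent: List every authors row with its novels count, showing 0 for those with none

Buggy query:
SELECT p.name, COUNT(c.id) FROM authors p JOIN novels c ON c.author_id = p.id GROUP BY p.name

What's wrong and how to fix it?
Bug: INNER JOIN drops authors rows that have no matching novels rows

Fix: Switch to LEFT JOIN to retain unmatched parent rows

Corrected query:
SELECT p.name, COUNT(c.id) FROM authors p LEFT JOIN novels c ON c.author_id = p.id GROUP BY p.name

Result:
name    | COUNT(c.id)
--------+------------
Asimov  | 0          
Borges  | 1          
Le Guin | 1          
Orwell  | 1          
Tolkien | 1          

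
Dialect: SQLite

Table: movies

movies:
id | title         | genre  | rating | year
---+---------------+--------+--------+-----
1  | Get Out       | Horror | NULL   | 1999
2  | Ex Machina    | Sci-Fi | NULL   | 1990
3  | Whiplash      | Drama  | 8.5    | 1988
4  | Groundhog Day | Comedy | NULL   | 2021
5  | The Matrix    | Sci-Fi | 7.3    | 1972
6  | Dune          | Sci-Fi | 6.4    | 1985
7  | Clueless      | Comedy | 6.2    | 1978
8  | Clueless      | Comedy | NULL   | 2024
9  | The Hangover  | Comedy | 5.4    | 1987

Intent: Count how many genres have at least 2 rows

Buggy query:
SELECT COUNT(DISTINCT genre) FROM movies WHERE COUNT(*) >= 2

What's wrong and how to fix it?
Bug: WHERE filters individual rows, not groups, so a group-level COUNT is invalid there

Fix: Use a subquery that GROUPs and filters with HAVING, then count its rows

Corrected query:
SELECT COUNT(*) FROM (SELECT genre FROM movies GROUP BY genre HAVING COUNT(*) >= 2)

Result:
COUNT(*)
--------
2       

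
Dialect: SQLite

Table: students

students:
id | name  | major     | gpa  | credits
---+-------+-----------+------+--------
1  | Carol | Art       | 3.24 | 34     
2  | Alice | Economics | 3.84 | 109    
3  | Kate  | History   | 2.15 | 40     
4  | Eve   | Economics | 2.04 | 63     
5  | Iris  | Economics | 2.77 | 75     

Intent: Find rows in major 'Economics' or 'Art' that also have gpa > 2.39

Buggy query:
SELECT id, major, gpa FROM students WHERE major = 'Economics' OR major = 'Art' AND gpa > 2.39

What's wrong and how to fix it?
Bug: Without parentheses, AND is evaluated before OR, so the gpa filter only applies to the 'Art' branch

Fix: Group the OR with parentheses (or use IN), then AND the threshold

Corrected query:
SELECT id, major, gpa FROM students WHERE (major = 'Economics' OR major = 'Art') AND gpa > 2.39

Result:
id | major     | gpa 
---+-----------+-----
1  | Art       | 3.24
2  | Economics | 3.84
5  | Economics | 2.77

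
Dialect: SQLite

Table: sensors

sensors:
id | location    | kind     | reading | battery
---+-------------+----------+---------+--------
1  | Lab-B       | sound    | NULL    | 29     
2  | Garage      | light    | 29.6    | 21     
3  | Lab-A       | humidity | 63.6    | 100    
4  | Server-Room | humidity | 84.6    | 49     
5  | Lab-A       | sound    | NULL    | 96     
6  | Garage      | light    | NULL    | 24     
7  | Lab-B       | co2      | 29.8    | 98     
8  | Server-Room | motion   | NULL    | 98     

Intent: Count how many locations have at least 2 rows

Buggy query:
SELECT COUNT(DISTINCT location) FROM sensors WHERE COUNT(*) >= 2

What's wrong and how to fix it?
Bug: WHERE filters individual rows, not groups, so a group-level COUNT is invalid there

Fix: Group first with HAVING COUNT(*) >= 2, then COUNT the resulting groups

Corrected query:
SELECT COUNT(*) FROM (SELECT location FROM sensors GROUP BY location HAVING COUNT(*) >= 2)

Result:
COUNT(*)
--------
4       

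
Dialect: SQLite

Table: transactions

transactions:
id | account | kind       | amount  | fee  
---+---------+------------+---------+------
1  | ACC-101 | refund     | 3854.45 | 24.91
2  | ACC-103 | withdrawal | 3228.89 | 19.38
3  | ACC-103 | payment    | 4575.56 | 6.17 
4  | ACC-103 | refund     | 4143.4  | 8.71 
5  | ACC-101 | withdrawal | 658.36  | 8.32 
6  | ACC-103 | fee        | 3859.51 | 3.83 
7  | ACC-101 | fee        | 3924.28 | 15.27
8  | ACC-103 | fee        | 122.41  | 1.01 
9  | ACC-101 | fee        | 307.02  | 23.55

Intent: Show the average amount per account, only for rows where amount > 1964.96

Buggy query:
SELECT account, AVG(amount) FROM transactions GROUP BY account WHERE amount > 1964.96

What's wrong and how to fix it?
Bug: WHERE cannot follow GROUP BY

Fix: Place WHERE between FROM and GROUP BY

Corrected query:
SELECT account, AVG(amount) FROM transactions WHERE amount > 1964.96 GROUP BY account

Result:
account | AVG(amount)
--------+------------
ACC-101 | 3889.365   
ACC-103 | 3951.84    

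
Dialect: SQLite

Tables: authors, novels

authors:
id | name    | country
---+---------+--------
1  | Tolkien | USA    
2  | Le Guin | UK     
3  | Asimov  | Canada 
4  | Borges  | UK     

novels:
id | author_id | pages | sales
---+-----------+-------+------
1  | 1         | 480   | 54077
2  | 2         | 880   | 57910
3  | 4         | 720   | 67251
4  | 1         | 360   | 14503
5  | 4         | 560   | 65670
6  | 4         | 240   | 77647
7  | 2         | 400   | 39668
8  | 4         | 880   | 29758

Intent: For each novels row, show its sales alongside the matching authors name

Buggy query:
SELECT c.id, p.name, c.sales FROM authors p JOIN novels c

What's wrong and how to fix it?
Bug: JOIN with no ON clause produces a cartesian product; every novels row pairs with every authors row

Fix: Add ON c.author_id = p.id to the JOIN

Corrected query:
SELECT c.id, p.name, c.sales FROM authors p JOIN novels c ON c.author_id = p.id

Result:
id | name    | sales
---+---------+------
1  | Tolkien | 54077
2  | Le Guin | 57910
3  | Borges  | 67251
4  | Tolkien | 14503
5  | Borges  | 65670
6  | Borges  | 77647
7  | Le Guin | 39668
8  | Borges  | 29758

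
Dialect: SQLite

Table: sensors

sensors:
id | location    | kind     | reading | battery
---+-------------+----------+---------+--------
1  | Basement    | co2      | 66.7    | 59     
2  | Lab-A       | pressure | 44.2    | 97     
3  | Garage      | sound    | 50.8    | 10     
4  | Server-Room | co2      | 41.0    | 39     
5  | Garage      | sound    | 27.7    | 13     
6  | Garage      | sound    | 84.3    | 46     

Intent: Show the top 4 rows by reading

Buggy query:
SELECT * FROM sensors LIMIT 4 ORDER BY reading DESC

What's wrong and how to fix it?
Bug: LIMIT must come after ORDER BY

Fix: Swap the clauses: ORDER BY first, then LIMIT

Corrected query:
SELECT * FROM sensors ORDER BY reading DESC LIMIT 4

Result:
id | location | kind     | reading | battery
---+----------+----------+---------+--------
6  | Garage   | sound    | 84.3    | 46     
1  | Basement | co2      | 66.7    | 59     
3  | Garage   | sound    | 50.8    | 10     
2  | Lab-A    | pressure | 44.2    | 97     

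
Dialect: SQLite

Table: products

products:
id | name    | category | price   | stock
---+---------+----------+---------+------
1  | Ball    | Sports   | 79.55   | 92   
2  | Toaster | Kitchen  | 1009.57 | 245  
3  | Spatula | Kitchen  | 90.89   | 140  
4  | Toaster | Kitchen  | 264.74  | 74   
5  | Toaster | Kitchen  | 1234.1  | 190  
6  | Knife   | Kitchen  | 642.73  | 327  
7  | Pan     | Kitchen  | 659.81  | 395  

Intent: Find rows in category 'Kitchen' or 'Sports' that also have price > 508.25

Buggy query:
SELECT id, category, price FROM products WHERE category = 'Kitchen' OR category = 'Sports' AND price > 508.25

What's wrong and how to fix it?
Bug: AND binds tighter than OR, so this parses as category = 'Kitchen' OR (category = 'Sports' AND price > 508.25)

Fix: Add parentheses around the OR so the AND applies to both alternatives

Corrected query:
SELECT id, category, price FROM products WHERE (category = 'Kitchen' OR category = 'Sports') AND price > 508.25

Result:
id | category | price  
---+----------+--------
2  | Kitchen  | 1009.57
5  | Kitchen  | 1234.1 
6  | Kitchen  | 642.73 
7  | Kitchen  | 659.81 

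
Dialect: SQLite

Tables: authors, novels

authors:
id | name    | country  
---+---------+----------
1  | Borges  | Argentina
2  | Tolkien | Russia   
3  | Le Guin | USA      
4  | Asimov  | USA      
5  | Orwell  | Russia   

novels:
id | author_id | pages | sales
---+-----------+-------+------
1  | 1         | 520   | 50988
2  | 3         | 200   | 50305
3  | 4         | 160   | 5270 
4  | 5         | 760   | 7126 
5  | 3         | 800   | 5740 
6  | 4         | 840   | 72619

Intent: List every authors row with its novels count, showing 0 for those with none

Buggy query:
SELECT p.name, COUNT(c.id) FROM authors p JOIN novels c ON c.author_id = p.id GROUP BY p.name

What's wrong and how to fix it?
Bug: An inner join excludes parents with zero children

Fix: Use LEFT JOIN so parents without children still appear (COUNT(c.id) gives 0)

Corrected query:
SELECT p.name, COUNT(c.id) FROM authors p LEFT JOIN novels c ON c.author_id = p.id GROUP BY p.name

Result:
name    | COUNT(c.id)
--------+------------
Asimov  | 2          
Borges  | 1          
Le Guin | 2          
Orwell  | 1          
Tolkien | 0          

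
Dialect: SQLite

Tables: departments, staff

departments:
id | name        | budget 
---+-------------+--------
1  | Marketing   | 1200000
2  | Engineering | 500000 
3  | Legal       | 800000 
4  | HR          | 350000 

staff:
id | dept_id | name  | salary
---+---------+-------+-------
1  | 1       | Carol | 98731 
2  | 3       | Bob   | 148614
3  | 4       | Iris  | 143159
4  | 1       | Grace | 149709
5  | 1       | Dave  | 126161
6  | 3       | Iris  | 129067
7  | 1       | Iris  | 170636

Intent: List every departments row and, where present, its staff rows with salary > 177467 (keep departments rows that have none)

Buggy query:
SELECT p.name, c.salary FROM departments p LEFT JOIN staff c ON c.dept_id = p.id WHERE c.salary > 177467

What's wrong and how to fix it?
Bug: A WHERE condition on the right-hand table after LEFT JOIN drops unmatched parents

Fix: Put 'c.salary > 177467' in the JOIN's ON clause instead of WHERE

Corrected query:
SELECT p.name, c.salary FROM departments p LEFT JOIN staff c ON c.dept_id = p.id AND c.salary > 177467

Result:
name        | salary
------------+-------
Marketing   | NULL  
Engineering | NULL  
Legal       | NULL  
HR          | NULL  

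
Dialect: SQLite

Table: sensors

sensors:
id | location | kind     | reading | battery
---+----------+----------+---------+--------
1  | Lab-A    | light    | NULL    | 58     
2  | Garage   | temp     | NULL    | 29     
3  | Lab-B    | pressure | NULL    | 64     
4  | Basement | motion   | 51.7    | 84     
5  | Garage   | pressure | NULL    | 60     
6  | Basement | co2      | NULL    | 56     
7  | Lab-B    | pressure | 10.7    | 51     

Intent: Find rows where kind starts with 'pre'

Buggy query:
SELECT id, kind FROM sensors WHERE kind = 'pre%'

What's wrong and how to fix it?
Bug: Wildcards only work with LIKE; '=' treats '%' as a literal character

Fix: Replace '=' with LIKE so 'pre%' is treated as a pattern

Corrected query:
SELECT id, kind FROM sensors WHERE kind LIKE 'pre%'

Result:
id | kind    
---+---------
3  | pressure
5  | pressure
7  | pressure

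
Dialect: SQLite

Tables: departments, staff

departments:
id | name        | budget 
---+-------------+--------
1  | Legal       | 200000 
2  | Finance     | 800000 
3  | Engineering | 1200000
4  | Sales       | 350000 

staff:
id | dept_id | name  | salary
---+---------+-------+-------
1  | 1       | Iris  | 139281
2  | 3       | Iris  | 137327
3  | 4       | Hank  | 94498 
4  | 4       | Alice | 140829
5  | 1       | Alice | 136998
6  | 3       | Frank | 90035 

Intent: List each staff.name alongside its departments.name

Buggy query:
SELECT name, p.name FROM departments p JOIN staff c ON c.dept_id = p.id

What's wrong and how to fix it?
Bug: Both tables have a 'name' column; the unqualified reference is ambiguous

Fix: Prefix ambiguous columns with the table alias

Corrected query:
SELECT c.name, p.name FROM departments p JOIN staff c ON c.dept_id = p.id

Result:
name  | name       
------+------------
Iris  | Legal      
Iris  | Engineering
Hank  | Sales      
Alice | Sales      
Alice | Legal      
Frank | Engineering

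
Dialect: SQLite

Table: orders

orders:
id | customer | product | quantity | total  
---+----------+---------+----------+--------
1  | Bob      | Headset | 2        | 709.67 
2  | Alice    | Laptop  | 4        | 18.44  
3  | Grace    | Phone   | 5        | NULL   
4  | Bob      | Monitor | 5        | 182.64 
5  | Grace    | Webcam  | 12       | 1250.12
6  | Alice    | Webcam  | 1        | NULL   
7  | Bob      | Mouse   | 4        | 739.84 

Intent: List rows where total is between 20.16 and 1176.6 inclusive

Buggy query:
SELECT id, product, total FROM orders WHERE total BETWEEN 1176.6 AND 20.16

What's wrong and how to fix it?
Bug: BETWEEN expects the lower bound first; with 1176.6 AND 20.16 the range is empty

Fix: Write BETWEEN 20.16 AND 1176.6

Corrected query:
SELECT id, product, total FROM orders WHERE total BETWEEN 20.16 AND 1176.6

Result:
id | product | total 
---+---------+-------
1  | Headset | 709.67
4  | Monitor | 182.64
7  | Mouse   | 739.84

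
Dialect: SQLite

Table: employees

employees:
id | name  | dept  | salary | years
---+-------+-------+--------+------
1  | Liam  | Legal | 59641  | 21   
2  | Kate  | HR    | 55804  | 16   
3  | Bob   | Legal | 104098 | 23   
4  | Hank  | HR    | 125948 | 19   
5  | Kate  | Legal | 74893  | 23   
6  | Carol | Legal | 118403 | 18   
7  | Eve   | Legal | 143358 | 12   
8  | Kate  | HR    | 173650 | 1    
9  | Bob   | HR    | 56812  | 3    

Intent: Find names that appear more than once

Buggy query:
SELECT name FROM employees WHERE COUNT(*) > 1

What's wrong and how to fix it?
Bug: WHERE can't reference COUNT(*); aggregates are computed after WHERE

Fix: Group first, then use HAVING for the count condition

Corrected query:
SELECT name FROM employees GROUP BY name HAVING COUNT(*) > 1

Result:
name
----
Bob 
Kate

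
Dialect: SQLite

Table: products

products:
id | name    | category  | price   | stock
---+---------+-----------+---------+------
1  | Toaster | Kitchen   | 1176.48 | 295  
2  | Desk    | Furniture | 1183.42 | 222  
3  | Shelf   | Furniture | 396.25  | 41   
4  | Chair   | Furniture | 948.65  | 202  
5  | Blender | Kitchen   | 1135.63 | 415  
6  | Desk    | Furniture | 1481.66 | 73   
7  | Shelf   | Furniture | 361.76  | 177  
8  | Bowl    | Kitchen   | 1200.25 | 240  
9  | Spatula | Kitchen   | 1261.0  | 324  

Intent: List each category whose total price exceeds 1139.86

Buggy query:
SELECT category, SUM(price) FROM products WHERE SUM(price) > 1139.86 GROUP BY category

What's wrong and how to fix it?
Bug: Aggregate functions cannot appear in a WHERE clause

Fix: Move the aggregate condition to a HAVING clause

Corrected query:
SELECT category, SUM(price) FROM products GROUP BY category HAVING SUM(price) > 1139.86

Result:
category  | SUM(price)
----------+-----------
Furniture | 4371.74   
Kitchen   | 4773.36   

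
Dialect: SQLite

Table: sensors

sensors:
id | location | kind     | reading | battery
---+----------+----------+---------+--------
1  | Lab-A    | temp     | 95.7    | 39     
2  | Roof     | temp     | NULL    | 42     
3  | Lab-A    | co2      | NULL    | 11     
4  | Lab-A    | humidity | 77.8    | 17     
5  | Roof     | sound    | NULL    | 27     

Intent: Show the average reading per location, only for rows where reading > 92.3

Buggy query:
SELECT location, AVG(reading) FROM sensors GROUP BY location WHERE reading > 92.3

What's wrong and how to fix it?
Bug: Row-level WHERE must come before GROUP BY in the clause order

Fix: Place WHERE between FROM and GROUP BY

Corrected query:
SELECT location, AVG(reading) FROM sensors WHERE reading > 92.3 GROUP BY location

Result:
location | AVG(reading)
---------+-------------
Lab-A    | 95.7        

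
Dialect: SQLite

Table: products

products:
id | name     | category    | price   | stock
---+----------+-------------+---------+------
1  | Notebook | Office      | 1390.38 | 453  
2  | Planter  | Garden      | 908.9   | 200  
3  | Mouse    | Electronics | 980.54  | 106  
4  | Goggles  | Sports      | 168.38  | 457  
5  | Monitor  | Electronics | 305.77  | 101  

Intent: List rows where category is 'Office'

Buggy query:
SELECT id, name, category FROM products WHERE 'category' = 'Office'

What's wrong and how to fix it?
Bug: 'category' in single quotes is a string literal, not the column; the comparison is literal-vs-literal and never true

Fix: Remove the quotes around the column name (or use double quotes for an identifier)

Corrected query:
SELECT id, name, category FROM products WHERE category = 'Office'

Result:
id | name     | category
---+----------+---------
1  | Notebook | Office  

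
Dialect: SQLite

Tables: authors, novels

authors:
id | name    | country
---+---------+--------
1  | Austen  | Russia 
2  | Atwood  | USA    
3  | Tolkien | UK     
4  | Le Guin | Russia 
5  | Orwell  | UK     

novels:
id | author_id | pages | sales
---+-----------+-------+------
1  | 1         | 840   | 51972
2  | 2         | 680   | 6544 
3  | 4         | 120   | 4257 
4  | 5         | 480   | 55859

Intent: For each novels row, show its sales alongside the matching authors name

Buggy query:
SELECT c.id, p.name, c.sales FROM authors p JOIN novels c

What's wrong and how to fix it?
Bug: JOIN with no ON clause produces a cartesian product; every novels row pairs with every authors row

Fix: Specify the join condition linking the foreign key to the parent id

Corrected query:
SELECT c.id, p.name, c.sales FROM authors p JOIN novels c ON c.author_id = p.id

Result:
id | name    | sales
---+---------+------
1  | Austen  | 51972
2  | Atwood  | 6544 
3  | Le Guin | 4257 
4  | Orwell  | 55859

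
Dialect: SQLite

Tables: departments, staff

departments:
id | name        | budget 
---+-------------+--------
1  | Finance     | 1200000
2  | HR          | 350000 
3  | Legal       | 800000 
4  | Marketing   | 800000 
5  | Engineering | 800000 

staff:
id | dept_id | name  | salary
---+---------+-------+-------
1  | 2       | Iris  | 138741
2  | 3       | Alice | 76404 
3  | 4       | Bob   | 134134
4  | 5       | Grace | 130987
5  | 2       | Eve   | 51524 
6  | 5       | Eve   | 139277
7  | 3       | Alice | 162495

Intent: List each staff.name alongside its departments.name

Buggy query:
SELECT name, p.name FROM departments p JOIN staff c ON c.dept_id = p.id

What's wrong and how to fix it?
Bug: 'name' exists in both joined tables, so the database can't tell which one is meant

Fix: Qualify the column with its table alias (c.name)

Corrected query:
SELECT c.name, p.name FROM departments p JOIN staff c ON c.dept_id = p.id

Result:
name  | name       
------+------------
Iris  | HR         
Alice | Legal      
Bob   | Marketing  
Grace | Engineering
Eve   | HR         
Eve   | Engineering
Alice | Legal      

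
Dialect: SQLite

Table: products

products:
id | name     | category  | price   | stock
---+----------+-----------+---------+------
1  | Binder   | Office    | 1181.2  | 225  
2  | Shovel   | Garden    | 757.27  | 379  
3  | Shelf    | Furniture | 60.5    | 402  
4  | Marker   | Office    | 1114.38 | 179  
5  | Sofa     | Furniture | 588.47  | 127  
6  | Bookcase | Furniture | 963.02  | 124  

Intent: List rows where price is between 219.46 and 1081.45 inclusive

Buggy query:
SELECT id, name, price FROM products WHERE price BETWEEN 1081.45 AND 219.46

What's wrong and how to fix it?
Bug: BETWEEN expects the lower bound first; with 1081.45 AND 219.46 the range is empty

Fix: Swap the bounds so the smaller value comes first

Corrected query:
SELECT id, name, price FROM products WHERE price BETWEEN 219.46 AND 1081.45

Result:
id | name     | price 
---+----------+-------
2  | Shovel   | 757.27
5  | Sofa     | 588.47
6  | Bookcase | 963.02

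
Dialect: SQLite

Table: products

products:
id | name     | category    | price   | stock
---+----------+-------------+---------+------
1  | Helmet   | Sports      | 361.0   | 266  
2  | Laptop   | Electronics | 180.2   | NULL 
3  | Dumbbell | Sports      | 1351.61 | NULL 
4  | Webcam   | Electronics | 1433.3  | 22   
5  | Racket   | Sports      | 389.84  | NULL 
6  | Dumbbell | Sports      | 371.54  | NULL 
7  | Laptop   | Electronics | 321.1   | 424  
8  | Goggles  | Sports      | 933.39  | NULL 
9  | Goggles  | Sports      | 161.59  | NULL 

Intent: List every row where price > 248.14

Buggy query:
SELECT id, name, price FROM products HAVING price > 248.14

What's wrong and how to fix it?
Bug: HAVING filters the output of aggregation, but this query has no GROUP BY and no aggregate functions, so SQLite rejects it (HAVING clause on a non-aggregate query); the condition here is per row

Fix: Use WHERE for row-level filtering

Corrected query:
SELECT id, name, price FROM products WHERE price > 248.14

Result:
id | name     | price  
---+----------+--------
1  | Helmet   | 361    
3  | Dumbbell | 1351.61
4  | Webcam   | 1433.3 
5  | Racket   | 389.84 
6  | Dumbbell | 371.54 
7  | Laptop   | 321.1  
8  | Goggles  | 933.39 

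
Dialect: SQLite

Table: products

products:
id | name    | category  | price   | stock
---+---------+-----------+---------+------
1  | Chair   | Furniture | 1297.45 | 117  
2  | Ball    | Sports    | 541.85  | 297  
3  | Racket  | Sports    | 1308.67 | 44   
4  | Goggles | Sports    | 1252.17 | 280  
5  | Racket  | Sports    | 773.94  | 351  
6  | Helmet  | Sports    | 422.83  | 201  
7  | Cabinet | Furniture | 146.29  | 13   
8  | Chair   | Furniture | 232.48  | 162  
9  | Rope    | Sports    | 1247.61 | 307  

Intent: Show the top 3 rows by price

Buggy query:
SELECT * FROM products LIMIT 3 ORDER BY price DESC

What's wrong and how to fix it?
Bug: ORDER BY cannot follow LIMIT; LIMIT is the final clause

Fix: Sort with ORDER BY, then apply LIMIT

Corrected query:
SELECT * FROM products ORDER BY price DESC LIMIT 3

Result:
id | name    | category  | price   | stock
---+---------+-----------+---------+------
3  | Racket  | Sports    | 1308.67 | 44   
1  | Chair   | Furniture | 1297.45 | 117  
4  | Goggles | Sports    | 1252.17 | 280  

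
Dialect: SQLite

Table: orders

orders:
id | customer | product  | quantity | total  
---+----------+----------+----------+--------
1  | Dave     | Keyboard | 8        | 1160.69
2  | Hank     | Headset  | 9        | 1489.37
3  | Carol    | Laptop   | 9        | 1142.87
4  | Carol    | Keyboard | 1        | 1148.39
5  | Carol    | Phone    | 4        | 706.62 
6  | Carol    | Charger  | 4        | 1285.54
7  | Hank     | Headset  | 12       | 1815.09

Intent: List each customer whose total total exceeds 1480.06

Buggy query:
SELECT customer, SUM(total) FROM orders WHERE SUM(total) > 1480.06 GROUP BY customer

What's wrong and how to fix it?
Bug: Aggregate functions cannot appear in a WHERE clause

Fix: Move the aggregate condition to a HAVING clause

Corrected query:
SELECT customer, SUM(total) FROM orders GROUP BY customer HAVING SUM(total) > 1480.06

Result:
customer | SUM(total)
---------+-----------
Carol    | 4283.42   
Hank     | 3304.46   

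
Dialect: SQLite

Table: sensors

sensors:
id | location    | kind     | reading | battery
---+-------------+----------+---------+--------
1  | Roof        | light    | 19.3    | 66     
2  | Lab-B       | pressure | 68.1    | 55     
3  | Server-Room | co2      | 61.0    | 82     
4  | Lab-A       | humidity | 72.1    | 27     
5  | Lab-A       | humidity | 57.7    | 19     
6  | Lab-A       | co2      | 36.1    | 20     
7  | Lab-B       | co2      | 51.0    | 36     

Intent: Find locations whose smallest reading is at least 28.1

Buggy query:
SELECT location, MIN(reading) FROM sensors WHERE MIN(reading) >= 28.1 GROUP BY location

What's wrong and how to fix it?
Bug: MIN() in WHERE is a misuse of aggregate

Fix: Use HAVING for the per-group MIN condition

Corrected query:
SELECT location, MIN(reading) FROM sensors GROUP BY location HAVING MIN(reading) >= 28.1

Result:
location    | MIN(reading)
------------+-------------
Lab-A       | 36.1        
Lab-B       | 51          
Server-Room | 61          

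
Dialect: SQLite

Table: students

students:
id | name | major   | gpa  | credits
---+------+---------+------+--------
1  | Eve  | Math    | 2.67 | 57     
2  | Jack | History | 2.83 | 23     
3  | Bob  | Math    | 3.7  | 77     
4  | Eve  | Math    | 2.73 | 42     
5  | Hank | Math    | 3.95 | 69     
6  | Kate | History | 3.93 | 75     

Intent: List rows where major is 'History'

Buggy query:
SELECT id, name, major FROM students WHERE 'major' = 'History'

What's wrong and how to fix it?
Bug: 'major' in single quotes is a string literal, not the column; the comparison is literal-vs-literal and never true

Fix: Reference the column as major without single quotes

Corrected query:
SELECT id, name, major FROM students WHERE major = 'History'

Result:
id | name | major  
---+------+--------
2  | Jack | History
6  | Kate | History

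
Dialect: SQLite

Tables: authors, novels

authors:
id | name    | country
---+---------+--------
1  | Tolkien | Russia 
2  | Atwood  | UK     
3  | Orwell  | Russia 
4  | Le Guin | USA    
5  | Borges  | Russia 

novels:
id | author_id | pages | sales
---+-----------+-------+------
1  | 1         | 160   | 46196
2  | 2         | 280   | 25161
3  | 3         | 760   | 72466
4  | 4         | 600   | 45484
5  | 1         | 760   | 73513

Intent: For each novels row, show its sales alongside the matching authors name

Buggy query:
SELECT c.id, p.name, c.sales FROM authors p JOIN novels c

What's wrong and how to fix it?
Bug: JOIN with no ON clause produces a cartesian product; every novels row pairs with every authors row

Fix: Add ON c.author_id = p.id to the JOIN

Corrected query:
SELECT c.id, p.name, c.sales FROM authors p JOIN novels c ON c.author_id = p.id

Result:
id | name    | sales
---+---------+------
1  | Tolkien | 46196
2  | Atwood  | 25161
3  | Orwell  | 72466
4  | Le Guin | 45484
5  | Tolkien | 73513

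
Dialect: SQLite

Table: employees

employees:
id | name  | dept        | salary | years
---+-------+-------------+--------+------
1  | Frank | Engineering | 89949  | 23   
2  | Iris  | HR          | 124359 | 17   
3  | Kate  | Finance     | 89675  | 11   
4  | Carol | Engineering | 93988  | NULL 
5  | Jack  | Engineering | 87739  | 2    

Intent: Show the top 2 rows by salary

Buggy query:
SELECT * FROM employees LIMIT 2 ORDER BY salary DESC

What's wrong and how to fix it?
Bug: ORDER BY cannot follow LIMIT; LIMIT is the final clause

Fix: Sort with ORDER BY, then apply LIMIT

Corrected query:
SELECT * FROM employees ORDER BY salary DESC LIMIT 2

Result:
id | name  | dept        | salary | years
---+-------+-------------+--------+------
2  | Iris  | HR          | 124359 | 17   
4  | Carol | Engineering | 93988  | NULL 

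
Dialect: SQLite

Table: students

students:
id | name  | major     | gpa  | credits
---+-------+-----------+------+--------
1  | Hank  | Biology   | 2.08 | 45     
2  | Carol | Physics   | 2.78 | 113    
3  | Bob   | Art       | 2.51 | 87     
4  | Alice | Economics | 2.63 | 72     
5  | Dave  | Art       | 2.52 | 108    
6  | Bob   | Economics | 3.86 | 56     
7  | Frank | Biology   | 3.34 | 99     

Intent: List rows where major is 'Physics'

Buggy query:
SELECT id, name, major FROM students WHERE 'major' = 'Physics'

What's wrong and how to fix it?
Bug: 'major' in single quotes is a string literal, not the column; the comparison is literal-vs-literal and never true

Fix: Remove the quotes around the column name (or use double quotes for an identifier)

Corrected query:
SELECT id, name, major FROM students WHERE major = 'Physics'

Result:
id | name  | major  
---+-------+--------
2  | Carol | Physics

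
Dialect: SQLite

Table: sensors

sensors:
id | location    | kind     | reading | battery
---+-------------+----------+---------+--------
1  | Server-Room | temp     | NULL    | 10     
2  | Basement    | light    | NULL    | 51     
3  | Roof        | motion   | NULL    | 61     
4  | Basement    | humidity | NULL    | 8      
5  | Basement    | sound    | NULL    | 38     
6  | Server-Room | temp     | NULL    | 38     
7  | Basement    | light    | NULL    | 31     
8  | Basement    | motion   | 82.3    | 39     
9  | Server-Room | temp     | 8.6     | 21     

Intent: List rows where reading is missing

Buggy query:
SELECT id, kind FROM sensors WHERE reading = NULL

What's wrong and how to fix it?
Bug: '= NULL' is always unknown in SQL three-valued logic, so no rows match

Fix: Use IS NULL to test for NULL

Corrected query:
SELECT id, kind FROM sensors WHERE reading IS NULL

Result:
id | kind    
---+---------
1  | temp    
2  | light   
3  | motion  
4  | humidity
5  | sound   
6  | temp    
7  | light   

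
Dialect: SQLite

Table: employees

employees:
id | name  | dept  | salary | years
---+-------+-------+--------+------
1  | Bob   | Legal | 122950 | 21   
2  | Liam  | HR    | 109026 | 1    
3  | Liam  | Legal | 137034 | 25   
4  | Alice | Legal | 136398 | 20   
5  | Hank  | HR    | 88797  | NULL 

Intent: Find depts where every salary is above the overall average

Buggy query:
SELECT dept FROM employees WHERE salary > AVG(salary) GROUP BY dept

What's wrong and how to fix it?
Bug: AVG() is an aggregate; it can't sit directly in WHERE

Fix: Use a subquery for AVG and a HAVING MIN(...) filter so the condition holds for every row in the group

Corrected query:
SELECT dept FROM employees GROUP BY dept HAVING MIN(salary) > (SELECT AVG(salary) FROM employees)

Result:
dept 
-----
Legal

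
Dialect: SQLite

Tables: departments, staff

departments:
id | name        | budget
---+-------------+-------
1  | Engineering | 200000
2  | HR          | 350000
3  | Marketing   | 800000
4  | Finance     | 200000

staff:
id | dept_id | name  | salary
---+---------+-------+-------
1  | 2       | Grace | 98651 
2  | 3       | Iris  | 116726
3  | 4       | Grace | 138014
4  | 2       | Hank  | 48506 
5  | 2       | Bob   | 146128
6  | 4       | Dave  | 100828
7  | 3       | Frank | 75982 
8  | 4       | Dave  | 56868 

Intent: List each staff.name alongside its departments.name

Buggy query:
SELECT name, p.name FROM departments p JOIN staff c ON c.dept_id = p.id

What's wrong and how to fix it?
Bug: 'name' exists in both joined tables, so the database can't tell which one is meant

Fix: Qualify the column with its table alias (c.name)

Corrected query:
SELECT c.name, p.name FROM departments p JOIN staff c ON c.dept_id = p.id

Result:
name  | name     
------+----------
Grace | HR       
Iris  | Marketing
Grace | Finance  
Hank  | HR       
Bob   | HR       
Dave  | Finance  
Frank | Marketing
Dave  | Finance  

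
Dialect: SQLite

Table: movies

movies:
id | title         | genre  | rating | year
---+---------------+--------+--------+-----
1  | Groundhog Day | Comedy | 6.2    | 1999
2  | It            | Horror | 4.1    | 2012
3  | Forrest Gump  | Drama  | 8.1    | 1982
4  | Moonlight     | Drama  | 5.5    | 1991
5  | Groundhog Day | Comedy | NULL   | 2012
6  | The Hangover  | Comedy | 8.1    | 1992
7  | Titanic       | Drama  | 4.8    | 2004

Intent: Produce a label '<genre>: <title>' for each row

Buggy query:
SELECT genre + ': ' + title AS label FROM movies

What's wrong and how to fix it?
Bug: SQLite uses || for string concatenation; + coerces text to numbers (yielding 0)

Fix: Replace + with || to concatenate text

Corrected query:
SELECT genre || ': ' || title AS label FROM movies

Result:
label                
---------------------
Comedy: Groundhog Day
Horror: It           
Drama: Forrest Gump  
Drama: Moonlight     
Comedy: Groundhog Day
Comedy: The Hangover 
Drama: Titanic       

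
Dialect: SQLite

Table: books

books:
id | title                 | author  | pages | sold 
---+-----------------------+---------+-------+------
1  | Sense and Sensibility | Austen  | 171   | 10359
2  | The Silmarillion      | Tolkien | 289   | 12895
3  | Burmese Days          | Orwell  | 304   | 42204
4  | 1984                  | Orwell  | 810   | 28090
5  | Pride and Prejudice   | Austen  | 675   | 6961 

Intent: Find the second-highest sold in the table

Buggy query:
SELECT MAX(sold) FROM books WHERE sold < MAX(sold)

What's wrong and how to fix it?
Bug: The inner MAX is an aggregate inside WHERE, which is not allowed

Fix: Compute the overall MAX in a subquery, then take MAX of rows below it

Corrected query:
SELECT MAX(sold) FROM books WHERE sold < (SELECT MAX(sold) FROM books)

Result:
MAX(sold)
---------
28090    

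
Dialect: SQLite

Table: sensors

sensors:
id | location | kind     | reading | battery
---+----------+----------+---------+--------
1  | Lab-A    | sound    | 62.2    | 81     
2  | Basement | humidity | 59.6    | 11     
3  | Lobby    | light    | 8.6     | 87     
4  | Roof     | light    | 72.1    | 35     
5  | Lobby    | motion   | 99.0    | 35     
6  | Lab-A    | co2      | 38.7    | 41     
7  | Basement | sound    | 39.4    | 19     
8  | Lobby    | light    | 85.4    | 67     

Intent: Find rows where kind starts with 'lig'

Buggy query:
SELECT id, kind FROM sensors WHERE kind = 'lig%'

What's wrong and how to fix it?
Bug: Wildcards only work with LIKE; '=' treats '%' as a literal character

Fix: Replace '=' with LIKE so 'lig%' is treated as a pattern

Corrected query:
SELECT id, kind FROM sensors WHERE kind LIKE 'lig%'

Result:
id | kind 
---+------
3  | light
4  | light
8  | light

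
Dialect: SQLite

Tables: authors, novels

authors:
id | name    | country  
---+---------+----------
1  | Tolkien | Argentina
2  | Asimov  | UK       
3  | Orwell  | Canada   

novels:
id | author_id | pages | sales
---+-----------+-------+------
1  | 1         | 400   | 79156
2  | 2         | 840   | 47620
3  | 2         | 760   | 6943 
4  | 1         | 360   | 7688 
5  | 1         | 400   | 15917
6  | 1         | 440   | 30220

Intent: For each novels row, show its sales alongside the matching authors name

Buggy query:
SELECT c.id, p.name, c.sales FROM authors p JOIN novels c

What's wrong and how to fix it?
Bug: JOIN with no ON clause produces a cartesian product; every novels row pairs with every authors row

Fix: Specify the join condition linking the foreign key to the parent id

Corrected query:
SELECT c.id, p.name, c.sales FROM authors p JOIN novels c ON c.author_id = p.id

Result:
id | name    | sales
---+---------+------
1  | Tolkien | 79156
2  | Asimov  | 47620
3  | Asimov  | 6943 
4  | Tolkien | 7688 
5  | Tolkien | 15917
6  | Tolkien | 30220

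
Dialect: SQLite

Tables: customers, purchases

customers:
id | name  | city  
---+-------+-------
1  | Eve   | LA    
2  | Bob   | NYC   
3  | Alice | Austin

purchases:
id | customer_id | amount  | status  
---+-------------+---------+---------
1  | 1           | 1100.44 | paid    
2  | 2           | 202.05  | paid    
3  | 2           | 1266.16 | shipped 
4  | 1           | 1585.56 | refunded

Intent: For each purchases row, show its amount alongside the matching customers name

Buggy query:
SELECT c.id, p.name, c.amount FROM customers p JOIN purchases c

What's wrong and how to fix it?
Bug: Missing join condition: each purchases row is matched to all customers rows instead of just its own

Fix: Add ON c.customer_id = p.id to the JOIN

Corrected query:
SELECT c.id, p.name, c.amount FROM customers p JOIN purchases c ON c.customer_id = p.id

Result:
id | name | amount 
---+------+--------
1  | Eve  | 1100.44
2  | Bob  | 202.05 
3  | Bob  | 1266.16
4  | Eve  | 1585.56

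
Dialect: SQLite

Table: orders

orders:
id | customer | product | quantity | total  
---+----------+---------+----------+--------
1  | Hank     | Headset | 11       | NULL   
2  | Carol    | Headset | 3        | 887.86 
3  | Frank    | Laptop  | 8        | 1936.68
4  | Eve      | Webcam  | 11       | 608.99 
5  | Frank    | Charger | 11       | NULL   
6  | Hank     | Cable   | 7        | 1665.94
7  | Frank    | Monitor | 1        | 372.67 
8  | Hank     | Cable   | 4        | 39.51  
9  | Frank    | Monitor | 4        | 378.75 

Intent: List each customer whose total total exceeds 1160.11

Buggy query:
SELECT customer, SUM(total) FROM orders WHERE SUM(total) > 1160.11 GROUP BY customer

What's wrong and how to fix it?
Bug: Aggregate functions cannot appear in a WHERE clause

Fix: Move the aggregate condition to a HAVING clause

Corrected query:
SELECT customer, SUM(total) FROM orders GROUP BY customer HAVING SUM(total) > 1160.11

Result:
customer | SUM(total)
---------+-----------
Frank    | 2688.1    
Hank     | 1705.45   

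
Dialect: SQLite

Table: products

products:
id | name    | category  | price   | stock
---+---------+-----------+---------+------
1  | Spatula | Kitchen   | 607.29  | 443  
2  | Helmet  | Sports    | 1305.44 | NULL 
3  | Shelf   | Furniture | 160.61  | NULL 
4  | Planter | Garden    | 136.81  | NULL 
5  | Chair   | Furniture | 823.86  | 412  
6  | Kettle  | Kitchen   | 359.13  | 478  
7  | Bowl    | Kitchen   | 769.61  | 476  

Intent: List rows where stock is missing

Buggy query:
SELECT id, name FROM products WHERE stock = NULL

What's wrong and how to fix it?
Bug: '= NULL' is always unknown in SQL three-valued logic, so no rows match

Fix: Use IS NULL to test for NULL

Corrected query:
SELECT id, name FROM products WHERE stock IS NULL

Result:
id | name   
---+--------
2  | Helmet 
3  | Shelf  
4  | Planter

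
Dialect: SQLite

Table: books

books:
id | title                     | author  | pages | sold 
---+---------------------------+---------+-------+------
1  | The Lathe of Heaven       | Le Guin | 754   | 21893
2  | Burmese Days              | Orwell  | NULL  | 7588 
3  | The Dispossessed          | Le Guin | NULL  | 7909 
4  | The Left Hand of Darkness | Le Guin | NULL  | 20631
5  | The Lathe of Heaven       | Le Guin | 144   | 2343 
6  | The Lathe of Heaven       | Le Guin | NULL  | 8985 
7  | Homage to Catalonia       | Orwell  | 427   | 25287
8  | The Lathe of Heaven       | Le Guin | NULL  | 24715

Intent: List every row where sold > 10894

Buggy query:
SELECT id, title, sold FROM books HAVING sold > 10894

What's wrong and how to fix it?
Bug: This is a non-aggregate query (no GROUP BY, no aggregates), so in SQLite the HAVING clause is invalid here; a row-level condition belongs in WHERE

Fix: Use WHERE for row-level filtering

Corrected query:
SELECT id, title, sold FROM books WHERE sold > 10894

Result:
id | title                     | sold 
---+---------------------------+------
1  | The Lathe of Heaven       | 21893
4  | The Left Hand of Darkness | 20631
7  | Homage to Catalonia       | 25287
8  | The Lathe of Heaven       | 24715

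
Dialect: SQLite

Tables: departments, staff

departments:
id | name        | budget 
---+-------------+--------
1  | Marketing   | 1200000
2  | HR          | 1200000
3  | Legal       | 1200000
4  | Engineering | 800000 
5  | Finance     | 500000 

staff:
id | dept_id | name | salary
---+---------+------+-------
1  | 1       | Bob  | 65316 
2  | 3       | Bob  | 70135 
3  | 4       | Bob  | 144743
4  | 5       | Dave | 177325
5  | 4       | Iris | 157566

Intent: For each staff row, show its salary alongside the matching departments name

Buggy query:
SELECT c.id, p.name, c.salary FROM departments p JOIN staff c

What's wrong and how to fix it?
Bug: JOIN with no ON clause produces a cartesian product; every staff row pairs with every departments row

Fix: Specify the join condition linking the foreign key to the parent id

Corrected query:
SELECT c.id, p.name, c.salary FROM departments p JOIN staff c ON c.dept_id = p.id

Result:
id | name        | salary
---+-------------+-------
1  | Marketing   | 65316 
2  | Legal       | 70135 
3  | Engineering | 144743
4  | Finance     | 177325
5  | Engineering | 157566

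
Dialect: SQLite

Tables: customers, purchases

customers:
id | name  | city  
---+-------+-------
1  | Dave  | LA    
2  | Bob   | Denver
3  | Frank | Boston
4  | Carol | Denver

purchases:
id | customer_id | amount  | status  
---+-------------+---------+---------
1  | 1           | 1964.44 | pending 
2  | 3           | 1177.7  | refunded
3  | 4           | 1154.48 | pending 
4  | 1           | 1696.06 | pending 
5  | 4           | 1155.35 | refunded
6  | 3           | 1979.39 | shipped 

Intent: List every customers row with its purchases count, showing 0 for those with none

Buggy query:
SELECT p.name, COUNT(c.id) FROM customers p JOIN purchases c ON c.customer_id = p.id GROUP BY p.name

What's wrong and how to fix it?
Bug: INNER JOIN drops customers rows that have no matching purchases rows

Fix: Switch to LEFT JOIN to retain unmatched parent rows

Corrected query:
SELECT p.name, COUNT(c.id) FROM customers p LEFT JOIN purchases c ON c.customer_id = p.id GROUP BY p.name

Result:
name  | COUNT(c.id)
------+------------
Bob   | 0          
Carol | 2          
Dave  | 2          
Frank | 2          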